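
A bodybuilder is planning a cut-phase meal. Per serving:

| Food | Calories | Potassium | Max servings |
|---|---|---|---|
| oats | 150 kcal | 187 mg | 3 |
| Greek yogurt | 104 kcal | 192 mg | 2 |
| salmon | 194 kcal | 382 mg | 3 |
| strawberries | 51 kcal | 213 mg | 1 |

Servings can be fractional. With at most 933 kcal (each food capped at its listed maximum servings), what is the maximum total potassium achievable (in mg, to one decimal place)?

1857.7 mg

Potassium per kcal: strawberries 4.176, salmon 1.969, Greek yogurt 1.846, oats 1.247.
Take 1 serving of strawberries: uses 51 kcal, +213.0 mg potassium (running total 213.0 mg).
Take 3 servings of salmon: uses 582 kcal, +1146.0 mg potassium (running total 1359.0 mg).
Take 2 servings of Greek yogurt: uses 208 kcal, +384.0 mg potassium (running total 1743.0 mg).
Take 0.6133 servings of oats: uses 92 kcal, +114.7 mg potassium (running total 1857.7 mg).
Greedy by best ratio exhausts the calories allowance optimally: 1857.7 mg.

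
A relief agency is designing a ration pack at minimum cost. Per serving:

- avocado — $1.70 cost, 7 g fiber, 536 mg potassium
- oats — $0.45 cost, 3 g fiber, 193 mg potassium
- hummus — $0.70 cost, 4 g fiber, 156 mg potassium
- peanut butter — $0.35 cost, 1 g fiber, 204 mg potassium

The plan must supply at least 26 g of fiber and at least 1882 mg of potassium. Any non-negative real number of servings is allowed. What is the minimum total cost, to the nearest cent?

$4.20

At the optimum either one food covers both requirements or two foods hit both targets exactly; no other combination can be cheaper.
avocado only: max(26/7, 1882/536) = 3.714 servings → $6.31.
oats only: max(26/3, 1882/193) = 9.751 servings → $4.39.
hummus only: max(26/4, 1882/156) = 12.06 servings → $8.44.
peanut butter only: max(26/1, 1882/204) = 26 servings → $9.10.
avocado + oats with both tight: 2.444 servings and 2.965 servings → $5.49.
avocado + hummus with both tight: 3.3 servings and 0.7243 servings → $6.12.
avocado + peanut butter: the both-tight solution has a negative serving — not a feasible corner.
oats + hummus: intersection lies outside the first quadrant.
oats + peanut butter with both tight: 8.167 servings and 1.499 servings → $4.20.
hummus + peanut butter with both tight: 5.185 servings and 5.261 servings → $5.47.
So the least-cost plan costs $4.20.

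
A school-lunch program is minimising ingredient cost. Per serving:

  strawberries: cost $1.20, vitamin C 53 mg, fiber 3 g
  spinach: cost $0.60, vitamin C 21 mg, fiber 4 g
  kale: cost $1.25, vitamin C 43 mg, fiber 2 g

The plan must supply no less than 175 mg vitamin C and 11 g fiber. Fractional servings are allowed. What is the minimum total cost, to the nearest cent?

$4.01

An LP optimum is at a vertex; with two nutrient constraints at most two foods are used. Check each candidate.
strawberries only: max(175/53, 11/3) = 3.667 servings → $4.40.
spinach only: max(175/21, 11/4) = 8.333 servings → $5.00.
kale only: max(175/43, 11/2) = 5.5 servings → $6.88.
strawberries + spinach with both tight: 3.148 servings and 0.3893 servings → $4.01.
strawberries + kale: intersection lies outside the first quadrant.
spinach + kale with both tight: 0.9462 servings and 3.608 servings → $5.08.
So the least-cost plan costs $4.01.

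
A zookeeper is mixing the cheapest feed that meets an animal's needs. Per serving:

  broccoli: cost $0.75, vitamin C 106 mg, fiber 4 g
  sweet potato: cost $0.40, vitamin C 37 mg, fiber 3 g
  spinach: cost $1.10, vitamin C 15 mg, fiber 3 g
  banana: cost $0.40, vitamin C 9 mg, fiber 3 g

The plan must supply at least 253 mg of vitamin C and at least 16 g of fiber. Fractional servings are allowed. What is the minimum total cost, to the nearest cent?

For a min-cost LP with two ≥-constraints, a basic feasible solution has at most two positive variables.
broccoli only: max(253/106, 16/4) = 4 servings → $3.00.
sweet potato only: max(253/37, 16/3) = 6.838 servings → $2.74.
spinach only: max(253/15, 16/3) = 16.87 servings → $18.55.
banana only: max(253/9, 16/3) = 28.11 servings → $11.24.
broccoli + sweet potato with both tight: 0.9824 servings and 4.024 servings → $2.35.
broccoli + spinach with both tight: 2.012 servings and 2.651 servings → $4.42.
broccoli + banana with both tight: 2.181 servings and 2.426 servings → $2.61.
sweet potato + spinach: intersection lies outside the first quadrant.
sweet potato + banana: the both-tight solution has a negative serving — not a feasible corner.
spinach + banana: the both-tight solution has a negative serving — not a feasible corner.
Cheapest feasible corner: $2.35.

$2.35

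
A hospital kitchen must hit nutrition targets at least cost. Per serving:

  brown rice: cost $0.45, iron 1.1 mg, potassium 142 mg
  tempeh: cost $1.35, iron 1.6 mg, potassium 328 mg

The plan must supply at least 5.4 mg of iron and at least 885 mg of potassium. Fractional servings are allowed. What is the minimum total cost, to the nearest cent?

The cheapest plan sits at a corner of the feasible region — with two constraints it uses at most two foods.
brown rice only: max(5.4/1.1, 885/142) = 6.232 servings → $2.80.
tempeh only: max(5.4/1.6, 885/328) = 3.375 servings → $4.56.
brown rice + tempeh with both tight: 2.659 servings and 1.547 servings → $3.29.
Cheapest feasible corner: $2.80.

$2.80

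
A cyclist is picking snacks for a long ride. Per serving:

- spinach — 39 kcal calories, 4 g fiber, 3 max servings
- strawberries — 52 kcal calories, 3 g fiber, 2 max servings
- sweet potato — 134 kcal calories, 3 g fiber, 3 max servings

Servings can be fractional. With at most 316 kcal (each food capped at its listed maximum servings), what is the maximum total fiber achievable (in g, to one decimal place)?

20.1 g

Fiber per kcal: spinach 0.1026, strawberries 0.05769, sweet potato 0.02239.
Take 3 servings of spinach: uses 117 kcal, +12.0 g fiber (running total 12.0 g).
Take 2 servings of strawberries: uses 104 kcal, +6.0 g fiber (running total 18.0 g).
Take 0.709 servings of sweet potato: uses 95 kcal, +2.1 g fiber (running total 20.1 g).
Filling greedily by fiber-per-kcal is optimal for one linear limit, giving 20.1 g.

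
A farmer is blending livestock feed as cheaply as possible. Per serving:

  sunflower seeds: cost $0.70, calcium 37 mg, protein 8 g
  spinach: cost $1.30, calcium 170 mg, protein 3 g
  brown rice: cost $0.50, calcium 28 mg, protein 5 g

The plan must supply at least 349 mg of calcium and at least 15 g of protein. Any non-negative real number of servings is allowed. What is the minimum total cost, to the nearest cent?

$3.17

Compare the cost at each extreme point of the feasible region.
sunflower seeds only: max(349/37, 15/8) = 9.432 servings → $6.60.
spinach only: max(349/170, 15/3) = 5 servings → $6.50.
brown rice only: max(349/28, 15/5) = 12.46 servings → $6.23.
sunflower seeds + spinach with both tight: 1.203 servings and 1.791 servings → $3.17.
sunflower seeds + brown rice: the both-tight solution has a negative serving — not a feasible corner.
spinach + brown rice with both tight: 1.73 servings and 1.962 servings → $3.23.
The minimum over all feasible corners is $3.17.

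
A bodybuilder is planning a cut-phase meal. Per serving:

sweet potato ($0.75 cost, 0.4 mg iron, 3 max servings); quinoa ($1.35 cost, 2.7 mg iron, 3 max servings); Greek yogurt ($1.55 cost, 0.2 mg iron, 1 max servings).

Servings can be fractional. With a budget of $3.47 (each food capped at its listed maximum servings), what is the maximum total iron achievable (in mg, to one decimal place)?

6.9 mg

Iron per dollar: quinoa 2, sweet potato 0.5333, Greek yogurt 0.129.
Take 2.57 servings of quinoa: spends $3.47, +6.9 mg iron (running total 6.9 mg).
Greedy by best ratio exhausts the cost allowance optimally: 6.9 mg.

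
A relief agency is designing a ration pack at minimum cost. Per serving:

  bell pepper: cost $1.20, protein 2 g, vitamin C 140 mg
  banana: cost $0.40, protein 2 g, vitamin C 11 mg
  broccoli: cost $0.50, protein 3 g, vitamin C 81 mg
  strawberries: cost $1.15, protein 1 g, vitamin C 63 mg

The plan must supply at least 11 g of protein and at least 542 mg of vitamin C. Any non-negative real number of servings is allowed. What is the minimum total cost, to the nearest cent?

$3.35

The cheapest plan sits at a corner of the feasible region — with two constraints it uses at most two foods.
bell pepper only: max(11/2, 542/140) = 5.5 servings → $6.60.
banana only: max(11/2, 542/11) = 49.27 servings → $19.71.
broccoli only: max(11/3, 542/81) = 6.691 servings → $3.35.
strawberries only: max(11/1, 542/63) = 11 servings → $12.65.
bell pepper + banana with both tight: 3.733 servings and 1.767 servings → $5.19.
bell pepper + broccoli with both tight: 2.849 servings and 1.767 servings → $4.30.
bell pepper + strawberries: intersection lies outside the first quadrant.
banana + broccoli: the both-tight solution has a negative serving — not a feasible corner.
banana + strawberries with both tight: 1.313 servings and 8.374 servings → $10.16.
broccoli + strawberries with both tight: 1.398 servings and 6.806 servings → $8.53.
The minimum over all feasible corners is $3.35.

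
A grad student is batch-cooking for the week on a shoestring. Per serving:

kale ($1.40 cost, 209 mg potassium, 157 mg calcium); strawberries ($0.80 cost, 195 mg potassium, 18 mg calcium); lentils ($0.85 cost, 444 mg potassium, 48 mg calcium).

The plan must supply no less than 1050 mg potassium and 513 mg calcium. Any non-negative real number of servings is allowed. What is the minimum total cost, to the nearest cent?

A basic optimal solution has at most two foods positive. Try each food alone and each pair with both targets met exactly.
kale only: max(1050/209, 513/157) = 5.024 servings → $7.03.
strawberries only: max(1050/195, 513/18) = 28.5 servings → $22.80.
lentils only: max(1050/444, 513/48) = 10.69 servings → $9.08.
kale + strawberries with both tight: 3.021 servings and 2.146 servings → $5.95.
kale + lentils with both tight: 2.972 servings and 0.9658 servings → $4.98.
strawberries + lentils: the both-tight solution has a negative serving — not a feasible corner.
So the least-cost plan costs $4.98.

$4.98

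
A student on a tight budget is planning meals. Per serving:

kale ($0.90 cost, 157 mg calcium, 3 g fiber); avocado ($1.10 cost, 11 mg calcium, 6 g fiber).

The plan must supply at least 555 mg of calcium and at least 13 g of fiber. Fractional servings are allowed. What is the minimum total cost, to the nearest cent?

The cheapest plan sits at a corner of the feasible region — with two constraints it uses at most two foods.
kale only: max(555/157, 13/3) = 4.333 servings → $3.90.
avocado only: max(555/11, 13/6) = 50.45 servings → $55.50.
kale + avocado with both tight: 3.506 servings and 0.4136 servings → $3.61.
So the least-cost plan costs $3.61.

$3.61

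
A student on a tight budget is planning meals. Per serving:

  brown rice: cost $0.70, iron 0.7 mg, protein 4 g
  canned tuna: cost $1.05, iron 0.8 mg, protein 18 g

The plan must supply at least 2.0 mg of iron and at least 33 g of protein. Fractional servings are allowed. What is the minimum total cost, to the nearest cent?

With two linear requirements the optimum uses one or two foods; enumerate the corners.
brown rice only: max(2.0/0.7, 33/4) = 8.25 servings → $5.78.
canned tuna only: max(2.0/0.8, 33/18) = 2.5 servings → $2.62.
brown rice + canned tuna with both tight: 1.021 servings and 1.606 servings → $2.40.
The minimum over all feasible corners is $2.40.

$2.40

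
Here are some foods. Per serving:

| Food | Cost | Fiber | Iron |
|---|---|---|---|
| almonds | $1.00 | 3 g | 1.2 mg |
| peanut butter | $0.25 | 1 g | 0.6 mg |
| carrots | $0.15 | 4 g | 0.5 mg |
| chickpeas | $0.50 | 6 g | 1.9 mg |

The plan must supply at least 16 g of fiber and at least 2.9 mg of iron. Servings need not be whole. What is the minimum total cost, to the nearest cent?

almonds only: max(16/3, 2.9/1.2) = 5.333 servings → $5.33.
peanut butter only: max(16/1, 2.9/0.6) = 16 servings → $4.00.
carrots only: max(16/4, 2.9/0.5) = 5.8 servings → $0.87.
chickpeas only: max(16/6, 2.9/1.9) = 2.667 servings → $1.33.
almonds + peanut butter: the both-tight solution has a negative serving — not a feasible corner.
almonds + carrots with both tight: 1.091 servings and 3.182 servings → $1.57.
almonds + chickpeas: the both-tight solution has a negative serving — not a feasible corner.
peanut butter + carrots with both tight: 1.895 servings and 3.526 servings → $1.00.
peanut butter + chickpeas with both targets exact would need a negative amount; discard.
carrots + chickpeas with both tight: 2.826 servings and 0.7826 servings → $0.82.
So the least-cost plan costs $0.82.

$0.82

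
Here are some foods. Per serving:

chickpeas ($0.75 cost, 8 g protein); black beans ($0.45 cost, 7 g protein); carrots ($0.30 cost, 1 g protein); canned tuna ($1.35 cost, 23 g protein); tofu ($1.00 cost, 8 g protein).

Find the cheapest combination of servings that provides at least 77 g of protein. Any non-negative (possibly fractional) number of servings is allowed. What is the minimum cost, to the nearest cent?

$4.52

Cost per g of protein: canned tuna $0.0587, black beans $0.0643, chickpeas $0.0938, tofu $0.1250, carrots $0.3000.
With no serving limits, use only canned tuna: 77 g / 23 g = 3.348 servings × $1.35 = $4.52.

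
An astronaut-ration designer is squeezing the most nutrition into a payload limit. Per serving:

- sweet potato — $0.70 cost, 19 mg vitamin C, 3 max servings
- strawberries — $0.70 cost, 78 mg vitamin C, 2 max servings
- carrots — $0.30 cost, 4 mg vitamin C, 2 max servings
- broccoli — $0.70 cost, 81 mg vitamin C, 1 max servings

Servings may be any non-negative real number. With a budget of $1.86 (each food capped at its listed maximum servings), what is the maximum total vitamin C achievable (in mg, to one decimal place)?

Vitamin C per dollar: broccoli 115.7, strawberries 111.4, sweet potato 27.14, carrots 13.33.
Take 1 serving of broccoli: spends $0.70, +81.0 mg vitamin C (running total 81.0 mg).
Take 1.657 servings of strawberries: spends $1.16, +129.3 mg vitamin C (running total 210.3 mg).
Filling greedily by vitamin C-per-dollar is optimal for one linear limit, giving 210.3 mg.

210.3 mg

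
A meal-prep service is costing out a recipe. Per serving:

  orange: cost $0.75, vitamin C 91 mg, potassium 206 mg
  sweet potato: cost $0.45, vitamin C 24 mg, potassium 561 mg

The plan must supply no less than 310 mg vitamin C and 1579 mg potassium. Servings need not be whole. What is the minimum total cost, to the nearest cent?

Two binding constraints pin down two serving amounts, so the optimal mix uses at most two foods. The candidates are each food alone (scaled to the tighter of vitamin C/potassium) and each pair with both constraints tight.
orange only: max(310/91, 1579/206) = 7.665 servings → $5.75.
sweet potato only: max(310/24, 1579/561) = 12.92 servings → $5.81.
orange + sweet potato with both tight: 2.95 servings and 1.731 servings → $2.99.
So the least-cost plan costs $2.99.

$2.99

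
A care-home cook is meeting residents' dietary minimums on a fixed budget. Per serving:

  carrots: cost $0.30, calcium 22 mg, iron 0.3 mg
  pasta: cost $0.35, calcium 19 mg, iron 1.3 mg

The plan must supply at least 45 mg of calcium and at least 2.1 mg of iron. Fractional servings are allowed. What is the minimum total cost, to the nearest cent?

Compare the cost at each extreme point of the feasible region.
carrots only: max(45/22, 2.1/0.3) = 7 servings → $2.10.
pasta only: max(45/19, 2.1/1.3) = 2.368 servings → $0.83.
carrots + pasta with both tight: 0.8122 servings and 1.428 servings → $0.74.
So the least-cost plan costs $0.74.

$0.74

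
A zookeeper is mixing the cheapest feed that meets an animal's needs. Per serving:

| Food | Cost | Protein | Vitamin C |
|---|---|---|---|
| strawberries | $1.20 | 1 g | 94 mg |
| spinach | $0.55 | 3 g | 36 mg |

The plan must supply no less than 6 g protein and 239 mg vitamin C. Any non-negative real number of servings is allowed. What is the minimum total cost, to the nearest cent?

$3.17

An LP optimum is at a vertex; with two nutrient constraints at most two foods are used. Check each candidate.
strawberries only: max(6/1, 239/94) = 6 servings → $7.20.
spinach only: max(6/3, 239/36) = 6.639 servings → $3.65.
strawberries + spinach with both tight: 2.037 servings and 1.321 servings → $3.17.
Cheapest feasible corner: $3.17.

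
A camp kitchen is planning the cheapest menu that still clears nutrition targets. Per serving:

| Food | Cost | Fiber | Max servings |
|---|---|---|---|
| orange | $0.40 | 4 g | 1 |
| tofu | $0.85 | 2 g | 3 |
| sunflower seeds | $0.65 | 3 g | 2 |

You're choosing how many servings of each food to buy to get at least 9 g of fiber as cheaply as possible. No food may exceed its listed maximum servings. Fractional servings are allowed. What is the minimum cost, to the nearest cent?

$1.48

Cost per g of fiber: orange $0.1000, sunflower seeds $0.2167, tofu $0.4250.
Take 1 serving of orange: +4.0 g fiber for $0.40 (total $0.40, still need 5.0 g).
Take 1.667 servings of sunflower seeds: +5.0 g fiber for $1.08 (total $1.48, still need 0.0 g).
Filling from the cheapest source first is optimal under one linear minimum: $1.48.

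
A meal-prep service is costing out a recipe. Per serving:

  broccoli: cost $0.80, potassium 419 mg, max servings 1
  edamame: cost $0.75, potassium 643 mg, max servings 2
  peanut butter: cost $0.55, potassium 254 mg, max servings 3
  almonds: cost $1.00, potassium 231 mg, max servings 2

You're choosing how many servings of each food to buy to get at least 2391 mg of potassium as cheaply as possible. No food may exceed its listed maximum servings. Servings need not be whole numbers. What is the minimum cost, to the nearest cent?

Cost per mg of potassium: edamame $0.0012, broccoli $0.0019, peanut butter $0.0022, almonds $0.0043.
Take 2 servings of edamame: +1286.0 mg potassium for $1.50 (total $1.50, still need 1105.0 mg).
Take 1 serving of broccoli: +419.0 mg potassium for $0.80 (total $2.30, still need 686.0 mg).
Take 2.701 servings of peanut butter: +686.0 mg potassium for $1.49 (total $3.79, still need 0.0 mg).
Greedy by cheapest-per-mg is optimal for a single linear constraint, so the minimum cost is $3.79.

$3.79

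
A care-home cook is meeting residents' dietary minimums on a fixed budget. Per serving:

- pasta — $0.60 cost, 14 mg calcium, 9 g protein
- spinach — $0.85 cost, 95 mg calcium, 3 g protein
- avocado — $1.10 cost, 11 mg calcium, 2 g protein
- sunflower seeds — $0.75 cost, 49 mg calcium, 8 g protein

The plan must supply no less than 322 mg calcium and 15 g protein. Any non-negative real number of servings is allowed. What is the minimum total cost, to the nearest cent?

$3.11

pasta only: max(322/14, 15/9) = 23 servings → $13.80.
spinach only: max(322/95, 15/3) = 5 servings → $4.25.
avocado only: max(322/11, 15/2) = 29.27 servings → $32.20.
sunflower seeds only: max(322/49, 15/8) = 6.571 servings → $4.93.
pasta + spinach with both tight: 0.5646 servings and 3.306 servings → $3.15.
pasta + avocado: the both-tight solution has a negative serving — not a feasible corner.
pasta + sunflower seeds with both targets exact would need a negative amount; discard.
spinach + avocado with both tight: 3.051 servings and 2.924 servings → $5.81.
spinach + sunflower seeds with both tight: 3.003 servings and 0.7488 servings → $3.11.
avocado + sunflower seeds: intersection lies outside the first quadrant.
So the least-cost plan costs $3.11.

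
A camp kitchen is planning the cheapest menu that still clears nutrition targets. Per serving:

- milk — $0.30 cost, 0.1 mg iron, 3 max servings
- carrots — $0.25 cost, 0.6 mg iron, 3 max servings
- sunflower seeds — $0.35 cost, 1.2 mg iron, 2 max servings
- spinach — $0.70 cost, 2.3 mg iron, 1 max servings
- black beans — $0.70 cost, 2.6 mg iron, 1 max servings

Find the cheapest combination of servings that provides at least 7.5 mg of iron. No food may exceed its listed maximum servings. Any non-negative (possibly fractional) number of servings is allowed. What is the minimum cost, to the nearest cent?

Cost per mg of iron: black beans $0.2692, sunflower seeds $0.2917, spinach $0.3043, carrots $0.4167, milk $3.0000.
Take 1 serving of black beans: +2.6 mg iron for $0.70 (total $0.70, still need 4.9 mg).
Take 2 servings of sunflower seeds: +2.4 mg iron for $0.70 (total $1.40, still need 2.5 mg).
Take 1 serving of spinach: +2.3 mg iron for $0.70 (total $2.10, still need 0.2 mg).
Take 0.3333 servings of carrots: +0.2 mg iron for $0.08 (total $2.18, still need 0.0 mg).
Filling from the cheapest source first is optimal under one linear minimum: $2.18.

$2.18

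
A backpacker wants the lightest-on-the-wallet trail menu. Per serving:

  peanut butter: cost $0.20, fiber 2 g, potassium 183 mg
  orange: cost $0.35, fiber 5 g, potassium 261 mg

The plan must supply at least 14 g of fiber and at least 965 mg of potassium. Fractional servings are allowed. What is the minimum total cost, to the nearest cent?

Compare the cost at each extreme point of the feasible region.
peanut butter only: max(14/2, 965/183) = 7 servings → $1.40.
orange only: max(14/5, 965/261) = 3.697 servings → $1.29.
peanut butter + orange with both tight: 2.98 servings and 1.608 servings → $1.16.
The minimum over all feasible corners is $1.16.

$1.16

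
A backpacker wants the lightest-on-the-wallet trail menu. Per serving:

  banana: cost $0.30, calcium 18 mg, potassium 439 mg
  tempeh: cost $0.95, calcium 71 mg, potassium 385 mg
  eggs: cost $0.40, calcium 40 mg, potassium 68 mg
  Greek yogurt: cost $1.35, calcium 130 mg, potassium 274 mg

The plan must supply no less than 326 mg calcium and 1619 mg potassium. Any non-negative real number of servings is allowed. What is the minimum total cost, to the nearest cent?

$3.57

The cheapest plan sits at a corner of the feasible region — with two constraints it uses at most two foods.
banana only: max(326/18, 1619/439) = 18.11 servings → $5.43.
tempeh only: max(326/71, 1619/385) = 4.592 servings → $4.36.
eggs only: max(326/40, 1619/68) = 23.81 servings → $9.52.
Greek yogurt only: max(326/130, 1619/274) = 5.909 servings → $7.98.
banana + tempeh: the both-tight solution has a negative serving — not a feasible corner.
banana + eggs with both tight: 2.607 servings and 6.977 servings → $3.57.
banana + Greek yogurt with both tight: 2.324 servings and 2.186 servings → $3.65.
tempeh + eggs with both tight: 4.029 servings and 0.999 servings → $4.23.
tempeh + Greek yogurt with both tight: 3.96 servings and 0.3452 servings → $4.23.
eggs + Greek yogurt with both targets exact would need a negative amount; discard.
So the least-cost plan costs $3.57.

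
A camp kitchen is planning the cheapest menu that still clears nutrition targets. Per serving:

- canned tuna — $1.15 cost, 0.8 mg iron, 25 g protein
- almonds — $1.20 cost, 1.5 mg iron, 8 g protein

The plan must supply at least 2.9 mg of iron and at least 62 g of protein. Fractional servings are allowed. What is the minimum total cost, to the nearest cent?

canned tuna only: max(2.9/0.8, 62/25) = 3.625 servings → $4.17.
almonds only: max(2.9/1.5, 62/8) = 7.75 servings → $9.30.
canned tuna + almonds with both tight: 2.244 servings and 0.7363 servings → $3.46.
So the least-cost plan costs $3.46.

$3.46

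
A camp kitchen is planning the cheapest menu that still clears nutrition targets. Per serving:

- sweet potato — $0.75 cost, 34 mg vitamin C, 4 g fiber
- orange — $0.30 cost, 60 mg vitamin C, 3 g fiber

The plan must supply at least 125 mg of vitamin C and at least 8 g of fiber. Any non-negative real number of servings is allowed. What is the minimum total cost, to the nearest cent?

$0.80

Compare the cost at each extreme point of the feasible region.
sweet potato only: max(125/34, 8/4) = 3.676 servings → $2.76.
orange only: max(125/60, 8/3) = 2.667 servings → $0.80.
sweet potato + orange with both tight: 0.7609 servings and 1.652 servings → $1.07.
The minimum over all feasible corners is $0.80.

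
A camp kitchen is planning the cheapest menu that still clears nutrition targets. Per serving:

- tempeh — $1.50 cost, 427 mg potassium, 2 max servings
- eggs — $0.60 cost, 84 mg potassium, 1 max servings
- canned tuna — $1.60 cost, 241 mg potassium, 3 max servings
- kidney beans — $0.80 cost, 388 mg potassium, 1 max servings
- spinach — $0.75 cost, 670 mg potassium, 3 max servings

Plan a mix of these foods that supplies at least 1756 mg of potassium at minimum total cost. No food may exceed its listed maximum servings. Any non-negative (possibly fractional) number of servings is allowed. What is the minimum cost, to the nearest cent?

$1.97

Cost per mg of potassium: spinach $0.0011, kidney beans $0.0021, tempeh $0.0035, canned tuna $0.0066, eggs $0.0071.
Take 2.621 servings of spinach: +1756.0 mg potassium for $1.97 (total $1.97, still need 0.0 mg).
Filling from the cheapest source first is optimal under one linear minimum: $1.97.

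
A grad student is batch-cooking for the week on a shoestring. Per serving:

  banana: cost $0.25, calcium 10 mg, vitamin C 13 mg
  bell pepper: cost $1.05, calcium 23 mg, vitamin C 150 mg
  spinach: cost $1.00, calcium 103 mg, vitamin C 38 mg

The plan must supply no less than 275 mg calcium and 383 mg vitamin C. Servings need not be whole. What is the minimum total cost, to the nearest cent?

An LP optimum is at a vertex; with two nutrient constraints at most two foods are used. Check each candidate.
banana only: max(275/10, 383/13) = 29.46 servings → $7.37.
bell pepper only: max(275/23, 383/150) = 11.96 servings → $12.55.
spinach only: max(275/103, 383/38) = 10.08 servings → $10.08.
banana + bell pepper with both tight: 27.01 servings and 0.2123 servings → $6.98.
banana + spinach with both targets exact would need a negative amount; discard.
bell pepper + spinach with both tight: 1.99 servings and 2.226 servings → $4.31.
Cheapest feasible corner: $4.31.

$4.31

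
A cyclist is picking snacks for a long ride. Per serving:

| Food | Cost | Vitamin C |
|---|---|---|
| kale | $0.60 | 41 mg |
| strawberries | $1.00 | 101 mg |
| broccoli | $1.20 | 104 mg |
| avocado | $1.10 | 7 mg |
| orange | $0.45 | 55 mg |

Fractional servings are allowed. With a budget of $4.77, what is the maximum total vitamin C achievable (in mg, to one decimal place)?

583.0 mg

Vitamin C per dollar: orange 122.2, strawberries 101, broccoli 86.67, kale 68.33, avocado 6.364.
With no serving limits, spend the whole cost allowance on orange: $4.77 / $0.45 × 55 mg = 583.0 mg.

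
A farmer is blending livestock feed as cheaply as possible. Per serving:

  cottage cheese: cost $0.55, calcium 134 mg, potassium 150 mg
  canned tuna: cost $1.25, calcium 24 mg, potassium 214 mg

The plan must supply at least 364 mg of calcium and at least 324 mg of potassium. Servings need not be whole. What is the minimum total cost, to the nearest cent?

The cheapest plan sits at a corner of the feasible region — with two constraints it uses at most two foods.
cottage cheese only: max(364/134, 324/150) = 2.716 servings → $1.49.
canned tuna only: max(364/24, 324/214) = 15.17 servings → $18.96.
cottage cheese + canned tuna with both targets exact would need a negative amount; discard.
So the least-cost plan costs $1.49.

$1.49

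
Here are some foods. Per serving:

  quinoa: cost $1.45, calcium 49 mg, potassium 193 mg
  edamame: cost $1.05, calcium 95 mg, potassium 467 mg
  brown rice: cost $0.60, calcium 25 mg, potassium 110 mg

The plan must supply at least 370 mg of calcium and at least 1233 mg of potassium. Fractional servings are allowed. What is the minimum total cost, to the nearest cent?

This is a tiny linear program; its minimum lies at a vertex of the feasible set. List the vertices and price them.
quinoa only: max(370/49, 1233/193) = 7.551 servings → $10.95.
edamame only: max(370/95, 1233/467) = 3.895 servings → $4.09.
brown rice only: max(370/25, 1233/110) = 14.8 servings → $8.88.
quinoa + edamame: intersection lies outside the first quadrant.
quinoa + brown rice: the both-tight solution has a negative serving — not a feasible corner.
edamame + brown rice: the both-tight solution has a negative serving — not a feasible corner.
Cheapest feasible corner: $4.09.

$4.09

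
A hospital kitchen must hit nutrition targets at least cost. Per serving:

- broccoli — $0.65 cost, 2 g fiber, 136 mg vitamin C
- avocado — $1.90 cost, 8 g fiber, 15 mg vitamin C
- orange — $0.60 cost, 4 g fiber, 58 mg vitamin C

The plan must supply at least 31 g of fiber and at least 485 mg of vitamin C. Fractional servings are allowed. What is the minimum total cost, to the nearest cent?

$4.77

broccoli only: max(31/2, 485/136) = 15.5 servings → $10.07.
avocado only: max(31/8, 485/15) = 32.33 servings → $61.43.
orange only: max(31/4, 485/58) = 8.362 servings → $5.02.
broccoli + avocado with both tight: 3.228 servings and 3.068 servings → $7.93.
broccoli + orange with both tight: 0.3318 servings and 7.584 servings → $4.77.
avocado + orange: the both-tight solution has a negative serving — not a feasible corner.
So the least-cost plan costs $4.77.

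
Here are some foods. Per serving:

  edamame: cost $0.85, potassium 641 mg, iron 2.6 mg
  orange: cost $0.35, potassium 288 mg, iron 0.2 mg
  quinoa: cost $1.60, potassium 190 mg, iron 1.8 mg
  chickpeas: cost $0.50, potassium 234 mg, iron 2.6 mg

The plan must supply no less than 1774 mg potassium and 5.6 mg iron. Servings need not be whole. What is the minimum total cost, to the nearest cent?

$2.30

This is a tiny linear program; its minimum lies at a vertex of the feasible set. List the vertices and price them.
edamame only: max(1774/641, 5.6/2.6) = 2.768 servings → $2.35.
orange only: max(1774/288, 5.6/0.2) = 28 servings → $9.80.
quinoa only: max(1774/190, 5.6/1.8) = 9.337 servings → $14.94.
chickpeas only: max(1774/234, 5.6/2.6) = 7.581 servings → $3.79.
edamame + orange with both tight: 2.027 servings and 1.648 servings → $2.30.
edamame + quinoa with both targets exact would need a negative amount; discard.
edamame + chickpeas: the both-tight solution has a negative serving — not a feasible corner.
orange + quinoa with both tight: 4.432 servings and 2.619 servings → $5.74.
orange + chickpeas with both tight: 4.704 servings and 1.792 servings → $2.54.
quinoa + chickpeas: the both-tight solution has a negative serving — not a feasible corner.
The minimum over all feasible corners is $2.30.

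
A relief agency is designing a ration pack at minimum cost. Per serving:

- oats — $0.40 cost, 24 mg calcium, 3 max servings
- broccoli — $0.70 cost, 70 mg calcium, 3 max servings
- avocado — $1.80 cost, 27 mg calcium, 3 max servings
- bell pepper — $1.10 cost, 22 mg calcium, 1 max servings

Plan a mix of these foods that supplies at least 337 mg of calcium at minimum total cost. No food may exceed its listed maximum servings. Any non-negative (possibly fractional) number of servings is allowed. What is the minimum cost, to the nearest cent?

Cost per mg of calcium: broccoli $0.0100, oats $0.0167, bell pepper $0.0500, avocado $0.0667.
Take 3 servings of broccoli: +210.0 mg calcium for $2.10 (total $2.10, still need 127.0 mg).
Take 3 servings of oats: +72.0 mg calcium for $1.20 (total $3.30, still need 55.0 mg).
Take 1 serving of bell pepper: +22.0 mg calcium for $1.10 (total $4.40, still need 33.0 mg).
Take 1.222 servings of avocado: +33.0 mg calcium for $2.20 (total $6.60, still need 0.0 mg).
Greedy by cheapest-per-mg is optimal for a single linear constraint, so the minimum cost is $6.60.

$6.60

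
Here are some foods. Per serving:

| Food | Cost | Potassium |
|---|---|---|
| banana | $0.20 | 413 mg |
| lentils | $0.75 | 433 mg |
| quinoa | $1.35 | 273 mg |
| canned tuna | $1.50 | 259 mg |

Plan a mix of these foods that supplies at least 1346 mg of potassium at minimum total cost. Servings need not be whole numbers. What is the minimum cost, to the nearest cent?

Cost per mg of potassium: banana $0.0005, lentils $0.0017, quinoa $0.0049, canned tuna $0.0058.
With no serving limits, use only banana: 1346 mg / 413 mg = 3.259 servings × $0.20 = $0.65.

$0.65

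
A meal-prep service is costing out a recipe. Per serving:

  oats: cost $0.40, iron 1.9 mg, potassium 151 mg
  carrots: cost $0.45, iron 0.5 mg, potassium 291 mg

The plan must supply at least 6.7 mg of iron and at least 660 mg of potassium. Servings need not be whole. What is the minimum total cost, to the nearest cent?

The cheapest plan sits at a corner of the feasible region — with two constraints it uses at most two foods.
oats only: max(6.7/1.9, 660/151) = 4.371 servings → $1.75.
carrots only: max(6.7/0.5, 660/291) = 13.4 servings → $6.03.
oats + carrots with both tight: 3.393 servings and 0.5075 servings → $1.59.
So the least-cost plan costs $1.59.

$1.59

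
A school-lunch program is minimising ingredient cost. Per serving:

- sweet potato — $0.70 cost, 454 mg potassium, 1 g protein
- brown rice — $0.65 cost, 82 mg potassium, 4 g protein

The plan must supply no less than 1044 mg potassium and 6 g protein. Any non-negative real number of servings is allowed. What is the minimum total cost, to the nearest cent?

$2.12

This is a tiny linear program; its minimum lies at a vertex of the feasible set. List the vertices and price them.
sweet potato only: max(1044/454, 6/1) = 6 servings → $4.20.
brown rice only: max(1044/82, 6/4) = 12.73 servings → $8.28.
sweet potato + brown rice with both tight: 2.125 servings and 0.9689 servings → $2.12.
The minimum over all feasible corners is $2.12.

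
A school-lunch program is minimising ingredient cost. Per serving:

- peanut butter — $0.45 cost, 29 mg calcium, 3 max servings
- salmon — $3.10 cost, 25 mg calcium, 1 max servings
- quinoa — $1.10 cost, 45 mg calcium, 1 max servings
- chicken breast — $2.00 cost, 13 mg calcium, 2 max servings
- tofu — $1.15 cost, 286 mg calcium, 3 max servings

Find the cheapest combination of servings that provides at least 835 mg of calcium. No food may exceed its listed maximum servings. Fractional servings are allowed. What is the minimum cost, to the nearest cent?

$3.36

Cost per mg of calcium: tofu $0.0040, peanut butter $0.0155, quinoa $0.0244, salmon $0.1240, chicken breast $0.1538.
Take 2.92 servings of tofu: +835.0 mg calcium for $3.36 (total $3.36, still need 0.0 mg).
Greedy by cheapest-per-mg is optimal for a single linear constraint, so the minimum cost is $3.36.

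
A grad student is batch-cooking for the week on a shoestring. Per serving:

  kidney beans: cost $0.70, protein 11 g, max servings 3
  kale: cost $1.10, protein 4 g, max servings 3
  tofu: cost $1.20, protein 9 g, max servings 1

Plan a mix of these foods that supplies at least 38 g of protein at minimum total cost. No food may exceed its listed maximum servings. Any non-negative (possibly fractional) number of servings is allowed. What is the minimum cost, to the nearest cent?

$2.77

Cost per g of protein: kidney beans $0.0636, tofu $0.1333, kale $0.2750.
Take 3 servings of kidney beans: +33.0 g protein for $2.10 (total $2.10, still need 5.0 g).
Take 0.5556 servings of tofu: +5.0 g protein for $0.67 (total $2.77, still need 0.0 g).
Greedy by cheapest-per-g is optimal for a single linear constraint, so the minimum cost is $2.77.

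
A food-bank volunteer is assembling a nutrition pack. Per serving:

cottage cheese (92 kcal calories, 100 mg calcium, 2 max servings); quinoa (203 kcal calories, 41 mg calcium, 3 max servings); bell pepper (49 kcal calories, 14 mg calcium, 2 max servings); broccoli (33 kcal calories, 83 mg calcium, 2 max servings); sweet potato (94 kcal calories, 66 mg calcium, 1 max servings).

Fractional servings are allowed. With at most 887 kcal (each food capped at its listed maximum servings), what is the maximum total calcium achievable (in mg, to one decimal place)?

549.9 mg

Calcium per kcal: broccoli 2.515, cottage cheese 1.087, sweet potato 0.7021, bell pepper 0.2857, quinoa 0.202.
Take 2 servings of broccoli: uses 66 kcal, +166.0 mg calcium (running total 166.0 mg).
Take 2 servings of cottage cheese: uses 184 kcal, +200.0 mg calcium (running total 366.0 mg).
Take 1 serving of sweet potato: uses 94 kcal, +66.0 mg calcium (running total 432.0 mg).
Take 2 servings of bell pepper: uses 98 kcal, +28.0 mg calcium (running total 460.0 mg).
Take 2.192 servings of quinoa: uses 445 kcal, +89.9 mg calcium (running total 549.9 mg).
Greedy by best ratio exhausts the calories allowance optimally: 549.9 mg.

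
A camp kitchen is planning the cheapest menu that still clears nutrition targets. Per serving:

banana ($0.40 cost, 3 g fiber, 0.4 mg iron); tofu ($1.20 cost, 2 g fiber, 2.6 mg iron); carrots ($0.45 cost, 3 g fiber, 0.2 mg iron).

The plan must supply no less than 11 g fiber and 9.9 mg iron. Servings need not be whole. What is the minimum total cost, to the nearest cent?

$4.84

banana only: max(11/3, 9.9/0.4) = 24.75 servings → $9.90.
tofu only: max(11/2, 9.9/2.6) = 5.5 servings → $6.60.
carrots only: max(11/3, 9.9/0.2) = 49.5 servings → $22.27.
banana + tofu with both tight: 1.257 servings and 3.614 servings → $4.84.
banana + carrots: intersection lies outside the first quadrant.
tofu + carrots with both tight: 3.716 servings and 1.189 servings → $4.99.
Cheapest feasible corner: $4.84.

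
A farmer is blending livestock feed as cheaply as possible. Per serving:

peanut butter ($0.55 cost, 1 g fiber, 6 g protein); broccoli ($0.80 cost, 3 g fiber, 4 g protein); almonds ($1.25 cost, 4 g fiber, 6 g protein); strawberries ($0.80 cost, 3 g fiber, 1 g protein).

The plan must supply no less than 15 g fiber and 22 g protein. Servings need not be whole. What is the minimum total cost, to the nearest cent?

$4.12

With two linear requirements the optimum uses one or two foods; enumerate the corners.
peanut butter only: max(15/1, 22/6) = 15 servings → $8.25.
broccoli only: max(15/3, 22/4) = 5.5 servings → $4.40.
almonds only: max(15/4, 22/6) = 3.75 servings → $4.69.
strawberries only: max(15/3, 22/1) = 22 servings → $17.60.
peanut butter + broccoli with both tight: 0.4286 servings and 4.857 servings → $4.12.
peanut butter + almonds with both targets exact would need a negative amount; discard.
peanut butter + strawberries with both tight: 3 servings and 4 servings → $4.85.
broccoli + almonds with both tight: 1 serving and 3 servings → $4.55.
broccoli + strawberries: the both-tight solution has a negative serving — not a feasible corner.
almonds + strawberries with both tight: 3.643 servings and 0.1429 servings → $4.67.
Cheapest feasible corner: $4.12.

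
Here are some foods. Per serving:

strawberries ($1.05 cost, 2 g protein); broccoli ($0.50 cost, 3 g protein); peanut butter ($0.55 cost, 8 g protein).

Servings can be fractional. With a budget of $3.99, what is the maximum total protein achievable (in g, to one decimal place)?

58.0 g

Protein per dollar: peanut butter 14.55, broccoli 6, strawberries 1.905.
With no serving limits, spend the whole cost allowance on peanut butter: $3.99 / $0.55 × 8 g = 58.0 g.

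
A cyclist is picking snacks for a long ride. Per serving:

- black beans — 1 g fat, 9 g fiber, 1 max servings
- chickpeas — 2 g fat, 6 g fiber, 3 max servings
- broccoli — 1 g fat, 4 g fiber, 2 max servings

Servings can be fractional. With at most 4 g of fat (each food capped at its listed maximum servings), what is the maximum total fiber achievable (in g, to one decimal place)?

Fiber per g fat: black beans 9, broccoli 4, chickpeas 3.
Take 1 serving of black beans: uses 1 g fat, +9.0 g fiber (running total 9.0 g).
Take 2 servings of broccoli: uses 2 g fat, +8.0 g fiber (running total 17.0 g).
Take 0.5 servings of chickpeas: uses 1 g fat, +3.0 g fiber (running total 20.0 g).
Greedy by best ratio exhausts the fat allowance optimally: 20.0 g.

20.0 g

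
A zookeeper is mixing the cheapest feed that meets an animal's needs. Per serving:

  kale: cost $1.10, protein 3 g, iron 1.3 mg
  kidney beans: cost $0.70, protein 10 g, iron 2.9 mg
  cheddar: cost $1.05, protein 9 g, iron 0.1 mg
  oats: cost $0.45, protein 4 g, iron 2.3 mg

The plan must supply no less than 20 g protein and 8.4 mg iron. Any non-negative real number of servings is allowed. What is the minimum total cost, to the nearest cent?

At the optimum either one food covers both requirements or two foods hit both targets exactly; no other combination can be cheaper.
kale only: max(20/3, 8.4/1.3) = 6.667 servings → $7.33.
kidney beans only: max(20/10, 8.4/2.9) = 2.897 servings → $2.03.
cheddar only: max(20/9, 8.4/0.1) = 84 servings → $88.20.
oats only: max(20/4, 8.4/2.3) = 5 servings → $2.25.
kale + kidney beans with both tight: 6.047 servings and 0.186 servings → $6.78.
kale + cheddar with both tight: 6.456 servings and 0.07018 servings → $7.18.
kale + oats with both targets exact would need a negative amount; discard.
kidney beans + cheddar with both targets exact would need a negative amount; discard.
kidney beans + oats with both tight: 1.088 servings and 2.281 servings → $1.79.
cheddar + oats with both tight: 0.6108 servings and 3.626 servings → $2.27.
The minimum over all feasible corners is $1.79.

$1.79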